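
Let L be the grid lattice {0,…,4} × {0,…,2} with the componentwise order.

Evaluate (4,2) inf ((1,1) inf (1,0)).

(1,0)

(1,1) ∧ (1,0) = (1,0)
(4,2) ∧ (1,0) = (1,0)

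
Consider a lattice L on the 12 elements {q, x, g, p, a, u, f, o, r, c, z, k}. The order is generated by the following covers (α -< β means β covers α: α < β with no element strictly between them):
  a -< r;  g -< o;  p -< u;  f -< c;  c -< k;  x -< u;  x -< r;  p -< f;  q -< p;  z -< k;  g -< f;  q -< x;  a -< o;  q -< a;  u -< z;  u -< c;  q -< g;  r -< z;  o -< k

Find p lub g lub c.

c

Common upper bounds of {p, g, c}: c, k.
The least among these is c.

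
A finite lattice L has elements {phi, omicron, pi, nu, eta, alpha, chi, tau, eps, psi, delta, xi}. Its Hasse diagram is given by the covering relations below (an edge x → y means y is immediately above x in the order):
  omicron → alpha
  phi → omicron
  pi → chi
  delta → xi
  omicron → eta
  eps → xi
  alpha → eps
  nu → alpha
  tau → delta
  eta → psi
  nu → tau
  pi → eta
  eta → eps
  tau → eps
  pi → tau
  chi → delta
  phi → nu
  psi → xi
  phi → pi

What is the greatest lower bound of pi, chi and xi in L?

Common lower bounds of {pi, chi, xi}: phi, pi.
The greatest among these is pi.

pi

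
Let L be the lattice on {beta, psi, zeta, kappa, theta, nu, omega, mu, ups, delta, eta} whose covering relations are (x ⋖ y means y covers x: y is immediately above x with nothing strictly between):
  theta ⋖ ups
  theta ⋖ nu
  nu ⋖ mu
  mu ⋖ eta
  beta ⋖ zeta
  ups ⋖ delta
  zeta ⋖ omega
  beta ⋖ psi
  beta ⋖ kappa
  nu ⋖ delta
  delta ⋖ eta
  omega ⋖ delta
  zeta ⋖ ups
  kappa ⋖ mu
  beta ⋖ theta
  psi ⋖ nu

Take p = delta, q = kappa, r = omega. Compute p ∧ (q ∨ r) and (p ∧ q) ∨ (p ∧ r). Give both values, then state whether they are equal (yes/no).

q ∨ r = eta, so p ∧ (q ∨ r) = delta ∧ eta = delta.
p ∧ q = beta and p ∧ r = omega, so (p ∧ q) ∨ (p ∧ r) = beta ∨ omega = omega.
Equal: no.

delta; omega; no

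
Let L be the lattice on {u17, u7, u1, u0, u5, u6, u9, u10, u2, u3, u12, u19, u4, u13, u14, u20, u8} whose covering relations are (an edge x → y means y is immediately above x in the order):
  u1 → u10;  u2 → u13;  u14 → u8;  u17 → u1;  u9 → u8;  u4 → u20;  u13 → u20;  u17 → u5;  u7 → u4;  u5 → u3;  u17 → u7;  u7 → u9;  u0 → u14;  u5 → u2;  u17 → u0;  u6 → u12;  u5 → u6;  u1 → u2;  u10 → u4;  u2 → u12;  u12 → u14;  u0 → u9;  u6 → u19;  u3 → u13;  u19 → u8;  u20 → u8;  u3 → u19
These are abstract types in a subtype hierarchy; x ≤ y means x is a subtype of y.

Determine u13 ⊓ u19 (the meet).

Common lower bounds of {u13, u19}: u17, u3, u5.
The greatest among these is u3.

u3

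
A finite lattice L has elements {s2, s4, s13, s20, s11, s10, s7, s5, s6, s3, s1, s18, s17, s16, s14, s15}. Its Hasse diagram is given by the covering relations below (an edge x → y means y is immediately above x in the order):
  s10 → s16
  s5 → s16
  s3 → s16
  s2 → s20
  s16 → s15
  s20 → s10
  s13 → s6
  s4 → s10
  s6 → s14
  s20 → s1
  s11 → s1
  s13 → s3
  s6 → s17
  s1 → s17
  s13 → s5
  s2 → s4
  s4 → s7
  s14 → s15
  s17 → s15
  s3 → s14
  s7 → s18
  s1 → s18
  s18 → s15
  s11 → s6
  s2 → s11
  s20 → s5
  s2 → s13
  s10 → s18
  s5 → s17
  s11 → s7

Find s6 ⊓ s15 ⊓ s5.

Common lower bounds of {s6, s15, s5}: s13, s2.
The greatest among these is s13.

s13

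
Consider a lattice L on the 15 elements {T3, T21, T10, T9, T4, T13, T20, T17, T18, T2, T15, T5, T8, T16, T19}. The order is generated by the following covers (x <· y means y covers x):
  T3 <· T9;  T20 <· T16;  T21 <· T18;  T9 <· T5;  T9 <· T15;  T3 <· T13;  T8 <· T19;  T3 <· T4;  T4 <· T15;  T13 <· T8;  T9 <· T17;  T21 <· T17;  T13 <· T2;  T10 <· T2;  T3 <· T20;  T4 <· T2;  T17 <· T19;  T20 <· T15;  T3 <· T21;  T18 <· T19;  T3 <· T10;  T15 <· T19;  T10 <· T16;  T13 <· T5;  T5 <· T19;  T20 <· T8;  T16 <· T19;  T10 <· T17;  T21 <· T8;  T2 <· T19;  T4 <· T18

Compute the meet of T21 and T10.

T3

Common lower bounds of {T21, T10}: T3.
The greatest among these is T3.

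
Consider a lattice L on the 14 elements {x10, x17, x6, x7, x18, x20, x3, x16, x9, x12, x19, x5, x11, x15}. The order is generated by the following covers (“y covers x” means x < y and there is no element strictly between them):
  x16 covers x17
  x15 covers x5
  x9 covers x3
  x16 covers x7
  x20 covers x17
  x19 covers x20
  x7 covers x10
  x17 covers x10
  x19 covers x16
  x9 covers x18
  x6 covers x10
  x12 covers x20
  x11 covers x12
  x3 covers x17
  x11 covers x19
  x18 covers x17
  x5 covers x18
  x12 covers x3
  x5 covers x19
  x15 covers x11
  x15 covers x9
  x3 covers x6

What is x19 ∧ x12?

Common lower bounds of {x19, x12}: x10, x17, x20.
The greatest among these is x20.

x20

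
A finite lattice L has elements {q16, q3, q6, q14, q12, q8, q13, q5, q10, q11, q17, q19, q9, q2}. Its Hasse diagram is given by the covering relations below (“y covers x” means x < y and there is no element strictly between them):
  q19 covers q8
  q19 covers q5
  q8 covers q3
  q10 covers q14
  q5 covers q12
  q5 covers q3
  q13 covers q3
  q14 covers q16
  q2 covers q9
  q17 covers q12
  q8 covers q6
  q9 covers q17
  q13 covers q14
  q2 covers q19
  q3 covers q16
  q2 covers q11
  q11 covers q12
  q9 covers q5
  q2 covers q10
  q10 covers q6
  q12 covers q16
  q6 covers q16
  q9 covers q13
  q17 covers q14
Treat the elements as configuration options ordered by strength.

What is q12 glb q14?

Common lower bounds of {q12, q14}: q16.
The greatest among these is q16.

q16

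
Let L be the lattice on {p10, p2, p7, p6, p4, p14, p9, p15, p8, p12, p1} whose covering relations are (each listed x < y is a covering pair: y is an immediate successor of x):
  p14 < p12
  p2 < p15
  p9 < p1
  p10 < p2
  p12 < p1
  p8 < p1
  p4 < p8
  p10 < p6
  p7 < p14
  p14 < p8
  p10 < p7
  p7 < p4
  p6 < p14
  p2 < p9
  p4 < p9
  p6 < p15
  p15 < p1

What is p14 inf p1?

Common lower bounds of {p14, p1}: p10, p14, p6, p7.
The greatest among these is p14.

p14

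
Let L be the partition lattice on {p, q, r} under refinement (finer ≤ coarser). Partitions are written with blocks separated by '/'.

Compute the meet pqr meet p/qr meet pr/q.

Common lower bounds of {pqr, p/qr, pr/q}: p/q/r.
The greatest among these is p/q/r.

p/q/r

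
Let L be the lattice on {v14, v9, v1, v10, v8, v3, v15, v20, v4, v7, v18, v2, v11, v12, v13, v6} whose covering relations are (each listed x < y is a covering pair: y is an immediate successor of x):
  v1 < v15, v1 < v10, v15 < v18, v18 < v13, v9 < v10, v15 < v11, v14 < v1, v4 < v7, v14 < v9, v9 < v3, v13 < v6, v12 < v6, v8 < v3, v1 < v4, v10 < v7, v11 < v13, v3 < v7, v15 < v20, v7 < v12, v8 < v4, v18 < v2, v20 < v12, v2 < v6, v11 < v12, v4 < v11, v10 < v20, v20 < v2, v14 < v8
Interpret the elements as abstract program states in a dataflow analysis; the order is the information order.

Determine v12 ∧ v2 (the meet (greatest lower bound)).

v20

Common lower bounds of {v12, v2}: v1, v10, v14, v15, v20, v9.
The greatest among these is v20.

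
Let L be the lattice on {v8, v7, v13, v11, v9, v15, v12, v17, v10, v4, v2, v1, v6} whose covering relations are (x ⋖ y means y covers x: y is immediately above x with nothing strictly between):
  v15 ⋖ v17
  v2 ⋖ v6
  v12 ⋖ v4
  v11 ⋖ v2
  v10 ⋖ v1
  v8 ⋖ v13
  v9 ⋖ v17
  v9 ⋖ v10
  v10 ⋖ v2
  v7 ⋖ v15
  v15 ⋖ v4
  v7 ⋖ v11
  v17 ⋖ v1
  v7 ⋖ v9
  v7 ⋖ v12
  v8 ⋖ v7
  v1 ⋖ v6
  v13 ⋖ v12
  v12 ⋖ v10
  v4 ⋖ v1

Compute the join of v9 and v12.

v10

Common upper bounds of {v9, v12}: v1, v10, v2, v6.
The least among these is v10.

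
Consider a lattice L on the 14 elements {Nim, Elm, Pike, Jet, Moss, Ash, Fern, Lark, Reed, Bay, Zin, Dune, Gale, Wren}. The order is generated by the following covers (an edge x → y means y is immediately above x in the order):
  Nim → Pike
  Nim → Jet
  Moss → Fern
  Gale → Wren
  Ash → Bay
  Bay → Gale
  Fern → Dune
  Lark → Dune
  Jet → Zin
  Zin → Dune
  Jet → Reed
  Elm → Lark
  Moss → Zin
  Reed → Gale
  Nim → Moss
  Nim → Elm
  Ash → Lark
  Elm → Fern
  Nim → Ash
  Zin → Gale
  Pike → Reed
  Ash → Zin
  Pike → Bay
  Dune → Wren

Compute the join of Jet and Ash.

Zin

Common upper bounds of {Jet, Ash}: Dune, Gale, Wren, Zin.
The least among these is Zin.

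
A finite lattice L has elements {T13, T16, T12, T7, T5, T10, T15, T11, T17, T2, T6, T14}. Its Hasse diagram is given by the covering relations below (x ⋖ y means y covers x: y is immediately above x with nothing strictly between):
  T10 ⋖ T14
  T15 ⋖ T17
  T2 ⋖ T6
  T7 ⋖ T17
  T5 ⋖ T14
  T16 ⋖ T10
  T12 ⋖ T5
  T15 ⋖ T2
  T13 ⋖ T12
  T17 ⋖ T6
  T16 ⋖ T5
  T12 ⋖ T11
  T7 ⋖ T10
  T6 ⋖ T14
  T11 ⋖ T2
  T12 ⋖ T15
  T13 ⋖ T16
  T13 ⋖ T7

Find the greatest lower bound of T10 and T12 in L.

Common lower bounds of {T10, T12}: T13.
The greatest among these is T13.

T13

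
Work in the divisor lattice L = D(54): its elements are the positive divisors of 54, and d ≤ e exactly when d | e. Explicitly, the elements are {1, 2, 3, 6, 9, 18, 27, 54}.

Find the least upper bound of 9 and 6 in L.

18

Common upper bounds of {9, 6}: 18, 54.
The least among these is 18.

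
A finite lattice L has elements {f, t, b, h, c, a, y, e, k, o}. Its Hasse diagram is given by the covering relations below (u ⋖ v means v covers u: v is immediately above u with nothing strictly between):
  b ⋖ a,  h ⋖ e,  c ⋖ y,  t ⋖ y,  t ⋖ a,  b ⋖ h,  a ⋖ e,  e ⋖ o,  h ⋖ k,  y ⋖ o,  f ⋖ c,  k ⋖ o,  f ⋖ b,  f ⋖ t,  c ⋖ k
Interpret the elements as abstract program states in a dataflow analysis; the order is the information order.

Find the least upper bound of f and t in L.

Common upper bounds of {f, t}: a, e, o, t, y.
The least among these is t.

t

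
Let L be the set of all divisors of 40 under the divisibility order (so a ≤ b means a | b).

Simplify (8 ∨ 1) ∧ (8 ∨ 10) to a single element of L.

8

8 ∨ 1 = 8
8 ∨ 10 = 40
8 ∧ 40 = 8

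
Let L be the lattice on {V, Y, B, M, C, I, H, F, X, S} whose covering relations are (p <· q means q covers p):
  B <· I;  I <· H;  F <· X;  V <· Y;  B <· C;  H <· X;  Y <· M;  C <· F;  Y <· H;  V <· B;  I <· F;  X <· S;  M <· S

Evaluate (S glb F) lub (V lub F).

F

S ∧ F = F
V ∨ F = F
F ∨ F = F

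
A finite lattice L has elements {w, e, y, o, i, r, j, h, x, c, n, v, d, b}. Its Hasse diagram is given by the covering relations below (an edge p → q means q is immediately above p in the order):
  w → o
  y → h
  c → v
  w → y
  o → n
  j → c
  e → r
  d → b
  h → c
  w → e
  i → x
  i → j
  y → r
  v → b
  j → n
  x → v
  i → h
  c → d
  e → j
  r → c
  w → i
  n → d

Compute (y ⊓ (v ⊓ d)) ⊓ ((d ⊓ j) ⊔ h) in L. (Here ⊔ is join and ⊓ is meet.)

y

v ∧ d = c
y ∧ c = y
d ∧ j = j
j ∨ h = c
y ∧ c = y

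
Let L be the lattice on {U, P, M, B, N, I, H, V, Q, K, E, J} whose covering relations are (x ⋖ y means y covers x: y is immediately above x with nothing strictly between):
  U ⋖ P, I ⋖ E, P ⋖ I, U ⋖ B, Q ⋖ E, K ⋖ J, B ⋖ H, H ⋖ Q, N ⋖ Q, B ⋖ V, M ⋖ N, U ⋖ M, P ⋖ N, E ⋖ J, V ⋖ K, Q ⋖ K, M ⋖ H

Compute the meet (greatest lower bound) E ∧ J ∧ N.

Common lower bounds of {E, J, N}: M, N, P, U.
The greatest among these is N.

N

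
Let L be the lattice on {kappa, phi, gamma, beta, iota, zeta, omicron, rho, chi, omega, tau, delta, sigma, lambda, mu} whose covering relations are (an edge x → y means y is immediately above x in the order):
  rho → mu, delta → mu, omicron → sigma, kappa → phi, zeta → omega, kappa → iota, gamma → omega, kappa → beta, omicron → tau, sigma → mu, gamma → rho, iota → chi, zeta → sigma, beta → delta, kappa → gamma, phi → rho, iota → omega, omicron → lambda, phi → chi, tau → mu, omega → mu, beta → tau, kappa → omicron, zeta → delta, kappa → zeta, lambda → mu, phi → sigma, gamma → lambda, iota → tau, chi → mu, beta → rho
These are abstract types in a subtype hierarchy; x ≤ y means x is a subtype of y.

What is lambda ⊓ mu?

lambda

Common lower bounds of {lambda, mu}: gamma, kappa, lambda, omicron.
The greatest among these is lambda.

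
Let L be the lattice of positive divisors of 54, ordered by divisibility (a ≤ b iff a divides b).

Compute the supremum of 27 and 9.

27

In the divisibility order, the join is the least common multiple: lcm(27, 9) = 27.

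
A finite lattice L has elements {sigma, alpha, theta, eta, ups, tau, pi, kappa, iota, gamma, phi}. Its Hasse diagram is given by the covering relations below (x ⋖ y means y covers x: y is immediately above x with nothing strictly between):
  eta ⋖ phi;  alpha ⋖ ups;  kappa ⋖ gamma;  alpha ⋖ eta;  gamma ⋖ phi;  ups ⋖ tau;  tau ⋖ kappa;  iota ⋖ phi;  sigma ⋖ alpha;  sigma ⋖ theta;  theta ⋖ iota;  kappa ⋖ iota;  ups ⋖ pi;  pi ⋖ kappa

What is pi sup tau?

Common upper bounds of {pi, tau}: gamma, iota, kappa, phi.
The least among these is kappa.

kappa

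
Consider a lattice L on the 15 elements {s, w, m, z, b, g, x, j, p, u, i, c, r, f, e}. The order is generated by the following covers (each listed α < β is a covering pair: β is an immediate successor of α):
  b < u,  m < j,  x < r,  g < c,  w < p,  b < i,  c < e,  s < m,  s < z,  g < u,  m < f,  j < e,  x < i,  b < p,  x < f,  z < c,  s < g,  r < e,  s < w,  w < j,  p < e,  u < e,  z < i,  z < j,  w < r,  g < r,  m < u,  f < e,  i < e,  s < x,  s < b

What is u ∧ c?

g

Common lower bounds of {u, c}: g, s.
The greatest among these is g.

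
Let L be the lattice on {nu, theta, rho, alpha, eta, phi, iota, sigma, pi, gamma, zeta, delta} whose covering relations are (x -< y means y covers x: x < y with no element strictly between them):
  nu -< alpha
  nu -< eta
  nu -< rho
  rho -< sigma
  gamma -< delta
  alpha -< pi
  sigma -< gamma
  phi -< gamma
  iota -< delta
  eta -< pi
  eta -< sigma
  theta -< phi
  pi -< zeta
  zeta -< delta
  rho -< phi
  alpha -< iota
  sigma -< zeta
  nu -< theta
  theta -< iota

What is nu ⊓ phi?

Common lower bounds of {nu, phi}: nu.
The greatest among these is nu.

nu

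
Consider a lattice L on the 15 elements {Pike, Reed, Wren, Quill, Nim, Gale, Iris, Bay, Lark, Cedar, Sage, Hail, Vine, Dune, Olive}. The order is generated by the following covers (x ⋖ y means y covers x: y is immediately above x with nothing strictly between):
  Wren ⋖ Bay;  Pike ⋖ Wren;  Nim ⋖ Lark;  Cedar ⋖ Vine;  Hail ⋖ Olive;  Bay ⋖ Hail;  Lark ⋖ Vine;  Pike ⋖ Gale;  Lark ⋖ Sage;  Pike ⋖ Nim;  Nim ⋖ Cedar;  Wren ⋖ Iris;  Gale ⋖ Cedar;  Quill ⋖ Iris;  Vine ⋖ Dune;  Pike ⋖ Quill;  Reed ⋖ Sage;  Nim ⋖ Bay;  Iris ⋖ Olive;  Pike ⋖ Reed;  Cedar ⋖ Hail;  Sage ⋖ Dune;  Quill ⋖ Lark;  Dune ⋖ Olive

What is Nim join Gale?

Cedar

Common upper bounds of {Nim, Gale}: Cedar, Dune, Hail, Olive, Vine.
The least among these is Cedar.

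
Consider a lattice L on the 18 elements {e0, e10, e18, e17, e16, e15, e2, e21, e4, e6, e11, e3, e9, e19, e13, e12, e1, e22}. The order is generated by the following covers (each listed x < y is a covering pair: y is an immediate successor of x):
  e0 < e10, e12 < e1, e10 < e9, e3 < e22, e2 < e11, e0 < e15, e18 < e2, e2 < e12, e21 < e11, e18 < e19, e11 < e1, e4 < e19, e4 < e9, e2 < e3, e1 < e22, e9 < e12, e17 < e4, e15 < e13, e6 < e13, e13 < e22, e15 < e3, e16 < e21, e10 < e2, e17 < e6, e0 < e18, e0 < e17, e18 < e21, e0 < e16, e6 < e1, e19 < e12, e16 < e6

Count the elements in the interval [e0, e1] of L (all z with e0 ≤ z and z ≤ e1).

The interval [e0, e1] = {e0, e1, e10, e11, e12, e16, e17, e18, e19, e2, e21, e4, e6, e9}, which has 14 elements.

14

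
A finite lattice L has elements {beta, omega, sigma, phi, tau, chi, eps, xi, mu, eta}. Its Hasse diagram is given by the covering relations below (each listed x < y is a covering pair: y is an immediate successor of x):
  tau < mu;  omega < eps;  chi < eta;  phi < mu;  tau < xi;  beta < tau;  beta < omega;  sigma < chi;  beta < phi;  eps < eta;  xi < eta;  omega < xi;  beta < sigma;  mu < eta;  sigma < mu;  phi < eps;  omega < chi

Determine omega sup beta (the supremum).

omega

Common upper bounds of {omega, beta}: chi, eps, eta, omega, xi.
The least among these is omega.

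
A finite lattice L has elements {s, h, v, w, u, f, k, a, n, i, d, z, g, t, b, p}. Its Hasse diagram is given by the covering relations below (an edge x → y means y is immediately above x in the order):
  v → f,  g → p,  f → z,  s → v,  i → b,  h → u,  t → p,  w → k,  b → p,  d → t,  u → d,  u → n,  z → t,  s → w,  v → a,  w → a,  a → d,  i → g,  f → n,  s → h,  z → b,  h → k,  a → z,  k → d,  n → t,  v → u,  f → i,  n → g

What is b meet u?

v

Common lower bounds of {b, u}: s, v.
The greatest among these is v.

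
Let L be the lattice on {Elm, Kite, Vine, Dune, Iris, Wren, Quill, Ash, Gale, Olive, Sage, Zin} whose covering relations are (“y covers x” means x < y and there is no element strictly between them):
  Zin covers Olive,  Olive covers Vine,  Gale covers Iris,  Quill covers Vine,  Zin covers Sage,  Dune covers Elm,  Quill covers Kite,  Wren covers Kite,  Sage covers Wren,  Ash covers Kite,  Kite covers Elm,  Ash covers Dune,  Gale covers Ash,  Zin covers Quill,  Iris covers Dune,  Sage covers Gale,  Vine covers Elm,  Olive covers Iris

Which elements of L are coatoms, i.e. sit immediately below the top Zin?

Olive, Quill, Sage

The coatoms are exactly the elements covered by Zin: Olive, Quill, Sage.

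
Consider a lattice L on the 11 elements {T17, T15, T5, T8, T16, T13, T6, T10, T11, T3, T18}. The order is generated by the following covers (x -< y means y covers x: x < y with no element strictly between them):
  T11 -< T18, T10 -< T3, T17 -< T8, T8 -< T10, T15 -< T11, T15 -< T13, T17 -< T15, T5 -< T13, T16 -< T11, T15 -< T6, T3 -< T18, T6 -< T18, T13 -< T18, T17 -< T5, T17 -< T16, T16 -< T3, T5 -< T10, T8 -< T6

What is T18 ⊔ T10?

T18

Common upper bounds of {T18, T10}: T18.
The least among these is T18.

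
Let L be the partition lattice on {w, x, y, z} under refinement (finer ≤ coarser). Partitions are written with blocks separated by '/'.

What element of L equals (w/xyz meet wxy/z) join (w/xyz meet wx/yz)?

w/xyz ∧ wxy/z = w/xy/z
w/xyz ∧ wx/yz = w/x/yz
w/xy/z ∨ w/x/yz = w/xyz

w/xyz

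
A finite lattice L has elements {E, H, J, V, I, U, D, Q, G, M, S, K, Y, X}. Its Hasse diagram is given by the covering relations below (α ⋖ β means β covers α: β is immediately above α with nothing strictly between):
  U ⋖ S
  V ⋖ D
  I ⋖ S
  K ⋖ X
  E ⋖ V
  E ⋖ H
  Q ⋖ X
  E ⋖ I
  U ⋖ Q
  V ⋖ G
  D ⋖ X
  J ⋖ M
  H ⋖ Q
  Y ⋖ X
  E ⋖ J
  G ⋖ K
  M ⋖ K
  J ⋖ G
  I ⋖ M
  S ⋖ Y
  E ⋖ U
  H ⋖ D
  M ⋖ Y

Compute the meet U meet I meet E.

E

Common lower bounds of {U, I, E}: E.
The greatest among these is E.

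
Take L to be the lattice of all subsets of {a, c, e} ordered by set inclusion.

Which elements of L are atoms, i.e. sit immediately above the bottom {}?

The atoms are exactly the elements that cover {}: {a}, {c}, {e}.

{a}, {c}, {e}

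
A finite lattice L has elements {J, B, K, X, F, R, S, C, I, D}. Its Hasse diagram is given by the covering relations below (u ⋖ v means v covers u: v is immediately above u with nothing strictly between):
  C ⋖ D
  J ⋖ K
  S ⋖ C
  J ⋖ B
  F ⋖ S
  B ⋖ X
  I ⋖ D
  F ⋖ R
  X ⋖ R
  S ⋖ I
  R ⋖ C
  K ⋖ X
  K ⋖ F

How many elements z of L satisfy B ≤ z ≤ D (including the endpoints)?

The interval [B, D] = {B, C, D, R, X}, which has 5 elements.

5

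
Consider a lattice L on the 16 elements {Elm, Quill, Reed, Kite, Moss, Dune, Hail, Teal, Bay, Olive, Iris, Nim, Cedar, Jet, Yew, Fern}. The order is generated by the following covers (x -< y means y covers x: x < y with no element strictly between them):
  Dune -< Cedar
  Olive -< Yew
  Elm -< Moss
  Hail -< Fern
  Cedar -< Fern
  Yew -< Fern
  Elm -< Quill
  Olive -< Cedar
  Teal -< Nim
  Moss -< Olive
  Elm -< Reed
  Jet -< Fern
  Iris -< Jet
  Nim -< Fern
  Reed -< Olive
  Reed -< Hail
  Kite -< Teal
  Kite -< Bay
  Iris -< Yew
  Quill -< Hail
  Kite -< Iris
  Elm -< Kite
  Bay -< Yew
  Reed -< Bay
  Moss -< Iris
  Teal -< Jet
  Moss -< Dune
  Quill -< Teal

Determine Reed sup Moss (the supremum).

Olive

Common upper bounds of {Reed, Moss}: Cedar, Fern, Olive, Yew.
The least among these is Olive.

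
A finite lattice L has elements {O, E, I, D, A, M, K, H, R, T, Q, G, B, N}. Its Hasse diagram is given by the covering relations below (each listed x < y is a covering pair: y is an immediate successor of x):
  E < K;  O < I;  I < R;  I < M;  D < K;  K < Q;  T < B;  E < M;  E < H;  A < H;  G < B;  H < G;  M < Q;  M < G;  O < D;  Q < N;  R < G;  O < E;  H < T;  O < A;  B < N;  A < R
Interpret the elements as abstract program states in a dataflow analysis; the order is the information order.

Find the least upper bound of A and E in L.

H

Common upper bounds of {A, E}: B, G, H, N, T.
The least among these is H.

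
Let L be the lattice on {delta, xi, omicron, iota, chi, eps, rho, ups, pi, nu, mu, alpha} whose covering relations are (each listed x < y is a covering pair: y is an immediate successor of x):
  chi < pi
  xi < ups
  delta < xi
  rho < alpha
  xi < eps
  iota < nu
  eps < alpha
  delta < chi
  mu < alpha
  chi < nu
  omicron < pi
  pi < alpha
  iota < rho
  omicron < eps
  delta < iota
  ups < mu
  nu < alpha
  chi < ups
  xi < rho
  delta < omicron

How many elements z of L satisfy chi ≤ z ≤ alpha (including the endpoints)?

The interval [chi, alpha] = {alpha, chi, mu, nu, pi, ups}, which has 6 elements.

6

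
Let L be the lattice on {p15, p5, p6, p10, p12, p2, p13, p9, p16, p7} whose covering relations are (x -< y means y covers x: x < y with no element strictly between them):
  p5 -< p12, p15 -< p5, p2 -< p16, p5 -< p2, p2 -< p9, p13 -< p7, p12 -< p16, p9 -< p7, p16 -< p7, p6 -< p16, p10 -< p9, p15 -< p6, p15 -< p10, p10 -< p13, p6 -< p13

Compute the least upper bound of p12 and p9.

Common upper bounds of {p12, p9}: p7.
The least among these is p7.

p7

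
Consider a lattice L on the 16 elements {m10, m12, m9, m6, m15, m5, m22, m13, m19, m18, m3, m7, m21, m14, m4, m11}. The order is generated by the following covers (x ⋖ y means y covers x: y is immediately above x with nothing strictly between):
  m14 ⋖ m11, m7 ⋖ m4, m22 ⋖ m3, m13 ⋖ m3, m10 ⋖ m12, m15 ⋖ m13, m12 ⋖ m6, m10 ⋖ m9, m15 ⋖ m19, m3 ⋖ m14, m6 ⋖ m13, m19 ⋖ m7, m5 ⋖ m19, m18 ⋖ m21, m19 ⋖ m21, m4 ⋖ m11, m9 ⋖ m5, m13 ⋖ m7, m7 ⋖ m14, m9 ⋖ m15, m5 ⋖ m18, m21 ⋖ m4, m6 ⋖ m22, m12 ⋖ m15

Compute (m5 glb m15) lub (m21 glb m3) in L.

m15

m5 ∧ m15 = m9
m21 ∧ m3 = m15
m9 ∨ m15 = m15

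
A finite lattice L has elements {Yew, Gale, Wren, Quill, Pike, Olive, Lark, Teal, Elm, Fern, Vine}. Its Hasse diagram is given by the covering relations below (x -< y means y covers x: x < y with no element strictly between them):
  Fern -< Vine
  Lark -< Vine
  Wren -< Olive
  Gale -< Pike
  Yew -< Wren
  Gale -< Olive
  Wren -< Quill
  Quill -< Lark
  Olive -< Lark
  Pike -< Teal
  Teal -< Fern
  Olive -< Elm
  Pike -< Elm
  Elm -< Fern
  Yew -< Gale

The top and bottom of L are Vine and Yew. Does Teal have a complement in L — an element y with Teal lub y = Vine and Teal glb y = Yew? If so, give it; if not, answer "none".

Need y with Teal ∨ y = Vine and Teal ∧ y = Yew.
Checking each element gives: Quill.

Quill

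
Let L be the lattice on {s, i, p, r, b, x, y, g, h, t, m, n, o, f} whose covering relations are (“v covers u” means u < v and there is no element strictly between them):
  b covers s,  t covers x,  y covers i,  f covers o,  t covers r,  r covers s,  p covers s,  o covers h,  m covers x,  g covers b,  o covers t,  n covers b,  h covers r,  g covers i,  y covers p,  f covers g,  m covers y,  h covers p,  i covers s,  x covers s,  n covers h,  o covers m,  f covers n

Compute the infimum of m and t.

Common lower bounds of {m, t}: s, x.
The greatest among these is x.

x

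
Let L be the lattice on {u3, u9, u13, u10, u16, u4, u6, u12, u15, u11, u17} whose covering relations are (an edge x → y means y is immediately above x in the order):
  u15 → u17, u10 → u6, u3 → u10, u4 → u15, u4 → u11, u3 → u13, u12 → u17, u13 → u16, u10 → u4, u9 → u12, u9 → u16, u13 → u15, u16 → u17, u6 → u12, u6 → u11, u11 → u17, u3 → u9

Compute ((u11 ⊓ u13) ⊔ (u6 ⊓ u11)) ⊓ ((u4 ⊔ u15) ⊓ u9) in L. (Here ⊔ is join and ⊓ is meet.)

u3

u11 ∧ u13 = u3
u6 ∧ u11 = u6
u3 ∨ u6 = u6
u4 ∨ u15 = u15
u15 ∧ u9 = u3
u6 ∧ u3 = u3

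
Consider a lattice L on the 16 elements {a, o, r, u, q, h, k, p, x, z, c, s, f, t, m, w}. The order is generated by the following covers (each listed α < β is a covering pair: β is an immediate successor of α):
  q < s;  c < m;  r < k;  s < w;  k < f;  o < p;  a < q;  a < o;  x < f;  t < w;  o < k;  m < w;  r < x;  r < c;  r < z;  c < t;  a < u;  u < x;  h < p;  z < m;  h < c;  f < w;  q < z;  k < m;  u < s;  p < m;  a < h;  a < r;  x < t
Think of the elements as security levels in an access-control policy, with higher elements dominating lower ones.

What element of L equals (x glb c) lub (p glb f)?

x ∧ c = r
p ∧ f = o
r ∨ o = k

k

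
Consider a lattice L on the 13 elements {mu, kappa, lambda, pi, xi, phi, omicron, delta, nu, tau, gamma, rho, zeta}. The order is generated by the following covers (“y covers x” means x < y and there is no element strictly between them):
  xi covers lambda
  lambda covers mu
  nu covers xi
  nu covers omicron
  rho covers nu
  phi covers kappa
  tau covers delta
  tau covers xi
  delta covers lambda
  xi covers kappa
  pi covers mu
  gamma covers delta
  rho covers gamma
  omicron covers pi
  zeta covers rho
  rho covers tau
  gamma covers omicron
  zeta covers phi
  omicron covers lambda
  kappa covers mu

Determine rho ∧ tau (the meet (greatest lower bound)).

Common lower bounds of {rho, tau}: delta, kappa, lambda, mu, tau, xi.
The greatest among these is tau.

tau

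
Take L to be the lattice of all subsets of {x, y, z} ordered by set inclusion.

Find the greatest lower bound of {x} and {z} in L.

{}

Under ⊆, meet is intersection: {x} ∩ {z} = {}.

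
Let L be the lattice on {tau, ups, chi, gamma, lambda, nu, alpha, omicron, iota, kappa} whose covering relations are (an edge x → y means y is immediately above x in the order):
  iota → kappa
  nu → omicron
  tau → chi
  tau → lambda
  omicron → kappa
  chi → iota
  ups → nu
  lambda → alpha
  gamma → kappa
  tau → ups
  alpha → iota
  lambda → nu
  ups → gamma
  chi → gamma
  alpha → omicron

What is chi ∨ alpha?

iota

Common upper bounds of {chi, alpha}: iota, kappa.
The least among these is iota.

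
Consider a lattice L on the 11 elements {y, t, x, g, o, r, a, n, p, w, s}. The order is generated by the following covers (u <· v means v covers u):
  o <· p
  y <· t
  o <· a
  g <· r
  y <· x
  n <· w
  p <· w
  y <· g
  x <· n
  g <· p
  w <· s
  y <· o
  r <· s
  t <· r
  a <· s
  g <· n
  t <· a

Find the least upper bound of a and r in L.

s

Common upper bounds of {a, r}: s.
The least among these is s.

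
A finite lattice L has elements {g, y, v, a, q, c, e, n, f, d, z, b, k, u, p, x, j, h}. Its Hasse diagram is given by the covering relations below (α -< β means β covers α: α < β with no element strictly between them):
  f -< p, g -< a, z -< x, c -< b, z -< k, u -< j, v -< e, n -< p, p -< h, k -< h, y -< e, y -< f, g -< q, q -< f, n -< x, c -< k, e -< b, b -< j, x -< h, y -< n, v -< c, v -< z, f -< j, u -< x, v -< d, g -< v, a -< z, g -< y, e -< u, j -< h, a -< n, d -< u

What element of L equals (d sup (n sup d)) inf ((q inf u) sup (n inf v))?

n ∨ d = x
d ∨ x = x
q ∧ u = g
n ∧ v = g
g ∨ g = g
x ∧ g = g

g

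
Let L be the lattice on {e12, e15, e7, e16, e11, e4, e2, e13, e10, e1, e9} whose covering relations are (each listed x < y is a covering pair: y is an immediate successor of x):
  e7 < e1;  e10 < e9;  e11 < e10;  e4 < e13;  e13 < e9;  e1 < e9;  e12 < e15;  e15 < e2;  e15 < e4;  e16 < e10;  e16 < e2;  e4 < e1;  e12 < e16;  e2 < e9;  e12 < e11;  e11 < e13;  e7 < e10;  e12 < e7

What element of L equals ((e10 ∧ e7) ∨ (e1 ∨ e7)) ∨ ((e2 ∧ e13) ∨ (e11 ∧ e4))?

e1

e10 ∧ e7 = e7
e1 ∨ e7 = e1
e7 ∨ e1 = e1
e2 ∧ e13 = e15
e11 ∧ e4 = e12
e15 ∨ e12 = e15
e1 ∨ e15 = e1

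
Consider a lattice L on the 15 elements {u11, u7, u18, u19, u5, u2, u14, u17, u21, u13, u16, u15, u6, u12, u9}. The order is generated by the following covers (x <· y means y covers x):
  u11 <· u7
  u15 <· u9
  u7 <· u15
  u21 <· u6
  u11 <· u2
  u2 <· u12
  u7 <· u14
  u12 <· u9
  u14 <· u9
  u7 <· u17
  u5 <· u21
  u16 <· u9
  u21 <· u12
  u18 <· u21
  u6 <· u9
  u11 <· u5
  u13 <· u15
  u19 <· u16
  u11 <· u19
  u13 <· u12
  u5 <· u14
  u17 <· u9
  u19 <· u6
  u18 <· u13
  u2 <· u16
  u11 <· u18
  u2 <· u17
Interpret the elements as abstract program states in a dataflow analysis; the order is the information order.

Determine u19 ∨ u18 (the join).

Common upper bounds of {u19, u18}: u6, u9.
The least among these is u6.

u6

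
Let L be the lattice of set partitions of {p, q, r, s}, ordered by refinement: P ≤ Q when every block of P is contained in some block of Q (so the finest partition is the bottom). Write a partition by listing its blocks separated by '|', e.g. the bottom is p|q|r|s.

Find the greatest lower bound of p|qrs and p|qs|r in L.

p|qs|r

Common lower bounds of {p|qrs, p|qs|r}: p|qs|r, p|q|r|s.
The greatest among these is p|qs|r.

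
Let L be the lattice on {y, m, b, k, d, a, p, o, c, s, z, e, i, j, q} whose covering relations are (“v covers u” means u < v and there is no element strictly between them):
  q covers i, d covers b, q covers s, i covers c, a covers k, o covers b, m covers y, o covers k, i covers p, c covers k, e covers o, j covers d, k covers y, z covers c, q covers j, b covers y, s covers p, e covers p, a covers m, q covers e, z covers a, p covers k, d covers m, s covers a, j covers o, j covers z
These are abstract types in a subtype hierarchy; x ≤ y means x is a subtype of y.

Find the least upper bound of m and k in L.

Common upper bounds of {m, k}: a, j, q, s, z.
The least among these is a.

a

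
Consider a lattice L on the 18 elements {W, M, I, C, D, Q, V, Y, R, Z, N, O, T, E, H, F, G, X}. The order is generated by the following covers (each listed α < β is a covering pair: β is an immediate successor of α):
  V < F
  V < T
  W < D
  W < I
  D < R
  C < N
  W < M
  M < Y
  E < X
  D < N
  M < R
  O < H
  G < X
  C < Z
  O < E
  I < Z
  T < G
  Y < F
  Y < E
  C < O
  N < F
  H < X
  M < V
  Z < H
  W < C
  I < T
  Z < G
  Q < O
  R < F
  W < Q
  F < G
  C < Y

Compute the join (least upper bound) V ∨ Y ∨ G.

G

Common upper bounds of {V, Y, G}: G, X.
The least among these is G.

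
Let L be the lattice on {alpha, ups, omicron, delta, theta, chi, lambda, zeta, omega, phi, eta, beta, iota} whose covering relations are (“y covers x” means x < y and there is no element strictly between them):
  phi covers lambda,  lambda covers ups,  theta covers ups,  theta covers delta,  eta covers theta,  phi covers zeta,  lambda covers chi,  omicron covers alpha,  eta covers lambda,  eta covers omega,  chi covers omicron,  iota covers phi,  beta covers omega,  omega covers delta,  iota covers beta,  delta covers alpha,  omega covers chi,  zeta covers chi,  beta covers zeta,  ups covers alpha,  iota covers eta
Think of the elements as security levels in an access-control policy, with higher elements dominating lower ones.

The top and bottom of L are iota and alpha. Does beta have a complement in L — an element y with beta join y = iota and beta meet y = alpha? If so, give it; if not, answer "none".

ups

Need y with beta ∨ y = iota and beta ∧ y = alpha.
Checking each element gives: ups.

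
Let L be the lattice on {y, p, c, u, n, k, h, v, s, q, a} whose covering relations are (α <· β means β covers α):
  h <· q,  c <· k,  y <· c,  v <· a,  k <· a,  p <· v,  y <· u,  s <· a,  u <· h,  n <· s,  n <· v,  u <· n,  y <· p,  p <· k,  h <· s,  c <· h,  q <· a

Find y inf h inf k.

Common lower bounds of {y, h, k}: y.
The greatest among these is y.

y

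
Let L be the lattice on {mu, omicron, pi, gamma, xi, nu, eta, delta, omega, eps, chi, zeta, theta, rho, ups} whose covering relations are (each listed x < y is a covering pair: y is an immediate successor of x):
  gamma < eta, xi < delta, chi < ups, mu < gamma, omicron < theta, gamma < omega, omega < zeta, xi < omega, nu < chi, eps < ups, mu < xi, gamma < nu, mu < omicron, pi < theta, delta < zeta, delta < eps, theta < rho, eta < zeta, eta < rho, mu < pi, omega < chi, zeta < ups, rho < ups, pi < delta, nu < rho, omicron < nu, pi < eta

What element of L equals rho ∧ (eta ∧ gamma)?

gamma

eta ∧ gamma = gamma
rho ∧ gamma = gamma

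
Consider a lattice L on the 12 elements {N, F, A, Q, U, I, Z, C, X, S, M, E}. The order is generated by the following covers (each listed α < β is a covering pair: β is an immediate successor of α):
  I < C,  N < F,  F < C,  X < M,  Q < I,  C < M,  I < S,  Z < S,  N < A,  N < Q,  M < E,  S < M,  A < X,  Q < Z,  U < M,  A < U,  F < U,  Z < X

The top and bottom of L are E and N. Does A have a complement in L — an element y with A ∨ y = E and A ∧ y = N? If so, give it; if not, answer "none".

For every candidate y, either A ∨ y ≠ E or A ∧ y ≠ N; no complement exists.

none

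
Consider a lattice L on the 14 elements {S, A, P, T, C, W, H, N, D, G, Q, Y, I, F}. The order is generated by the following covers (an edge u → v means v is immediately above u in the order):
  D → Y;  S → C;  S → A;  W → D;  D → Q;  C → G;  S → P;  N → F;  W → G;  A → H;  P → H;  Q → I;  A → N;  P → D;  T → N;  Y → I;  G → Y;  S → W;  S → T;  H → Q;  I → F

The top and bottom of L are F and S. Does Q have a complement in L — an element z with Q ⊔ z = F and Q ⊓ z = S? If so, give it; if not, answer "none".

T

Need z with Q ∨ z = F and Q ∧ z = S.
Checking each element gives: T.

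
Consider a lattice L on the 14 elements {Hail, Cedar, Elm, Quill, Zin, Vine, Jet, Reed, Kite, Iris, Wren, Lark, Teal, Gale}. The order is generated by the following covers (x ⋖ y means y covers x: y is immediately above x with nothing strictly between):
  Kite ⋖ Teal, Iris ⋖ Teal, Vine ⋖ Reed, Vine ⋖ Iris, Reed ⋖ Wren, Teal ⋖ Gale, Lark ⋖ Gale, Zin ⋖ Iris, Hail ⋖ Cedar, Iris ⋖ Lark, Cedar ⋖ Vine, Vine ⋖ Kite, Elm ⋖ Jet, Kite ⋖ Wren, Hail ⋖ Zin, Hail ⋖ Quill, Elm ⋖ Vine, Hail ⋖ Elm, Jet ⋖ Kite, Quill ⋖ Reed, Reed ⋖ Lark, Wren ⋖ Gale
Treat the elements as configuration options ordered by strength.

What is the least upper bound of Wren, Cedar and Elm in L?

Common upper bounds of {Wren, Cedar, Elm}: Gale, Wren.
The least among these is Wren.

Wren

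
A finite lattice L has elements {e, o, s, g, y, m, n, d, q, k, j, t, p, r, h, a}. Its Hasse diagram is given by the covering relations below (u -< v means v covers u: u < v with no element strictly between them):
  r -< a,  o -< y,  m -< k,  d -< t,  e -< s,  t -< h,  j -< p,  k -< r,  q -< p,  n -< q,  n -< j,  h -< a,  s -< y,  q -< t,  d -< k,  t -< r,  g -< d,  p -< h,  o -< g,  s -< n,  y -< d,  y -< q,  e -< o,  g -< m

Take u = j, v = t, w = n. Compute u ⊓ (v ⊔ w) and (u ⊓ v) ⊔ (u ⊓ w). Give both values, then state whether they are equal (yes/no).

n; n; yes

v ⊔ w = t, so u ⊓ (v ⊔ w) = j ⊓ t = n.
u ⊓ v = n and u ⊓ w = n, so (u ⊓ v) ⊔ (u ⊓ w) = n ⊔ n = n.
Equal: yes.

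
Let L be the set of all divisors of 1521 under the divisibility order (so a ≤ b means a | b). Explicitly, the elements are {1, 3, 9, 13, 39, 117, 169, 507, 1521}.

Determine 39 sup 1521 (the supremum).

1521

In the divisibility order, the join is the least common multiple: lcm(39, 1521) = 1521.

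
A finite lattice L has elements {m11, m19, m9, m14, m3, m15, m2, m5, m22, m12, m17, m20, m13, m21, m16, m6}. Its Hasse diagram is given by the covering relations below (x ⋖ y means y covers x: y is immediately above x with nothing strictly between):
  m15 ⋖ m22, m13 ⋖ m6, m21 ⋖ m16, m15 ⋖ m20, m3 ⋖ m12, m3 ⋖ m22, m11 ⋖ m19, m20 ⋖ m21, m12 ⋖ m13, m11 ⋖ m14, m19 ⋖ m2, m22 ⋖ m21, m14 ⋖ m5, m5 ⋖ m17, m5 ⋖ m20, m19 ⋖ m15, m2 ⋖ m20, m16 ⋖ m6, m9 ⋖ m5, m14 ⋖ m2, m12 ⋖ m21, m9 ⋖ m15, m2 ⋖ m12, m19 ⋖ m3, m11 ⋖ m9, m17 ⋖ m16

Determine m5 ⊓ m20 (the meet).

m5

Common lower bounds of {m5, m20}: m11, m14, m5, m9.
The greatest among these is m5.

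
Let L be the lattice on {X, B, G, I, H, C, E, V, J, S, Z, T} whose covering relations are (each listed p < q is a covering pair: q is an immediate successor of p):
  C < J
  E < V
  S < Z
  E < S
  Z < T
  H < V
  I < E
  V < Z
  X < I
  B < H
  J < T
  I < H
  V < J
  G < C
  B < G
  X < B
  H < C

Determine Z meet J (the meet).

V

Common lower bounds of {Z, J}: B, E, H, I, V, X.
The greatest among these is V.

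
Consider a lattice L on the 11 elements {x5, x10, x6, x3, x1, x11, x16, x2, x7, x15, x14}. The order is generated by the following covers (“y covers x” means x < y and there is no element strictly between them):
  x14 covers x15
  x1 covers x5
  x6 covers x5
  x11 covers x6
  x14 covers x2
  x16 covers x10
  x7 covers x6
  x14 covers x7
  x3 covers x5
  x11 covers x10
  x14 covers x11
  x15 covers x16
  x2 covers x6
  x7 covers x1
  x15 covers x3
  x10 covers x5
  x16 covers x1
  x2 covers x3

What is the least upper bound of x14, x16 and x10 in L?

x14

Common upper bounds of {x14, x16, x10}: x14.
The least among these is x14.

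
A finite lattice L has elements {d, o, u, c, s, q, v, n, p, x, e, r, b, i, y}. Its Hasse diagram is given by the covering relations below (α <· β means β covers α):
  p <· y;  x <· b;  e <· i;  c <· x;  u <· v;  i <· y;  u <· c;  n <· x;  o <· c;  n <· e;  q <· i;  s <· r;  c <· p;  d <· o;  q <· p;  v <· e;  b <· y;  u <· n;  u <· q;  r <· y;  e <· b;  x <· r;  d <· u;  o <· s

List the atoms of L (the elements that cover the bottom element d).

The atoms are exactly the elements that cover d: o, u.

o, u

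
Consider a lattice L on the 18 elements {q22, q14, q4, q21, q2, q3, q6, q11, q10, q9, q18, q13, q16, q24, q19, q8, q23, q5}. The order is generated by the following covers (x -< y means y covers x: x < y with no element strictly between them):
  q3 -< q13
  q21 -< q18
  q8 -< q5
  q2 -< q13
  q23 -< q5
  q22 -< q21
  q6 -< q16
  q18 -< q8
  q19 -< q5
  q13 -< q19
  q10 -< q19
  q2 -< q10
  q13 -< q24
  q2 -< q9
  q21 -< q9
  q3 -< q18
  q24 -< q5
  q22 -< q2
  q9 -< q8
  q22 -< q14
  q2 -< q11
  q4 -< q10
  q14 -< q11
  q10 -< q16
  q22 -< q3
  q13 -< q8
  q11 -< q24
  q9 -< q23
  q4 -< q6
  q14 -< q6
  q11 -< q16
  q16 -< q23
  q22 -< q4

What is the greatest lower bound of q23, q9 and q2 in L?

Common lower bounds of {q23, q9, q2}: q2, q22.
The greatest among these is q2.

q2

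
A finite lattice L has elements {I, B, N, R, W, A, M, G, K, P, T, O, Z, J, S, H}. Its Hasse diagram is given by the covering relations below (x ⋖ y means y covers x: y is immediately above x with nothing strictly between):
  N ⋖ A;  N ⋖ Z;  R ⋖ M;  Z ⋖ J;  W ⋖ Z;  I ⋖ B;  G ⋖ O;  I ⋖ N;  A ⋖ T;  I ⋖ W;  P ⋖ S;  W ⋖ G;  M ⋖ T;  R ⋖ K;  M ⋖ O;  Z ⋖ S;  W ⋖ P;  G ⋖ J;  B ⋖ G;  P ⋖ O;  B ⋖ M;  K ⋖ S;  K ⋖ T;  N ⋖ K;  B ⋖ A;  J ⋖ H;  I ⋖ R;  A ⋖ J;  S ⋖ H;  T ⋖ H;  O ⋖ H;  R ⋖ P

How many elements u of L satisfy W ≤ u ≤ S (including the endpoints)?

4

The interval [W, S] = {P, S, W, Z}, which has 4 elements.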